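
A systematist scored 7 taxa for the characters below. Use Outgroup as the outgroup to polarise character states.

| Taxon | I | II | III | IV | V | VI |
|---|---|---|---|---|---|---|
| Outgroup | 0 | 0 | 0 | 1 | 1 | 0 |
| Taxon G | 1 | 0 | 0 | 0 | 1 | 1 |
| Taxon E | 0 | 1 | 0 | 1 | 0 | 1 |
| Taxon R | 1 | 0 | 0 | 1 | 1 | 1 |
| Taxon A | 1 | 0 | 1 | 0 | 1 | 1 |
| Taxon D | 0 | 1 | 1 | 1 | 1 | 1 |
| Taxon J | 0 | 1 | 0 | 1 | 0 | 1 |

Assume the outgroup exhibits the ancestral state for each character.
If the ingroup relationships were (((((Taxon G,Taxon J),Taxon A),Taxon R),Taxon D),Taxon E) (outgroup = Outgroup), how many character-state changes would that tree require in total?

Map each character onto (((((Taxon G,Taxon J),Taxon A),Taxon R),Taxon D),Taxon E) (rooted by Outgroup) and count the minimum state changes it requires (Fitch parsimony):
I: 2; II: 3; III: 2; IV: 2; V: 2; VI: 1.
Total tree length = 12.

12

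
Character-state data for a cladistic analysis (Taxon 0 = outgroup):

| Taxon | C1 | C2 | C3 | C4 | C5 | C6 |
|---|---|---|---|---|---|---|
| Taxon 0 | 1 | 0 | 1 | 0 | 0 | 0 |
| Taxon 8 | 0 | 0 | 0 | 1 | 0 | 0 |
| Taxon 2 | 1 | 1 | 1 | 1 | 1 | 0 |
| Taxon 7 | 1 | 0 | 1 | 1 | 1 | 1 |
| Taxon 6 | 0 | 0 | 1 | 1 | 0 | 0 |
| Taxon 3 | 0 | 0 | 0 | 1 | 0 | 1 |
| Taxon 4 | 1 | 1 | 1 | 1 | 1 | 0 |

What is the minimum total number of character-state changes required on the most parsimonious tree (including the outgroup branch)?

7

Character polarity is set by the outgroup: the derived state is whichever differs from the outgroup's state, so for C1, C3 the derived state is '0', and for the remaining characters it is '1'.
C1: derived state '0' in Taxon 3, Taxon 6, and Taxon 8 only — synapomorphy for {Taxon 3, Taxon 6, Taxon 8}.
C2: derived state '1' in Taxon 2 and Taxon 4 only — synapomorphy for {Taxon 2, Taxon 4}.
C3: derived state '0' in Taxon 3 and Taxon 8 only — synapomorphy for {Taxon 3, Taxon 8}.
C4 (derived state '1') is shared by all ingroup taxa — unites the whole ingroup.
C5 (derived state '1') is shared by Taxon 2, Taxon 4, and Taxon 7 — a synapomorphy uniting that clade.
C6 groups Taxon 3 and Taxon 7, which is incompatible with the clades supported by the remaining characters; treating it as convergent (homoplasy) costs fewer steps than any alternative tree.
Most parsimonious ingroup topology: (((Taxon 8,Taxon 3),Taxon 6),((Taxon 2,Taxon 4),Taxon 7)).
Changes per character on this tree: C1: 1; C2: 1; C3: 1; C4: 1; C5: 1; C6: 2.
Total = 7.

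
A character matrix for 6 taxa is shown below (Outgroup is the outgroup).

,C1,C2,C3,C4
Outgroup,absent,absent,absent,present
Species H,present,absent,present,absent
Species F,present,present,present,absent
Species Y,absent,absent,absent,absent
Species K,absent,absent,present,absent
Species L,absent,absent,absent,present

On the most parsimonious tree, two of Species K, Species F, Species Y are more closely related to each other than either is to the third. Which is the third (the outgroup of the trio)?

Species Y

Character polarity is set by the outgroup: the derived state is whichever differs from the outgroup's state, so for C4 the derived state is 'absent', and for the remaining characters it is 'present'.
C1: derived state 'present' in Species F and Species H only — synapomorphy for {Species F, Species H}.
C2: derived state 'present' in Species F only — an autapomorphy, so it tells us nothing about relationships among taxa.
C3 (derived state 'present') is shared by Species F, Species H, and Species K — a synapomorphy uniting that clade.
C4: derived state 'absent' in Species F, Species H, Species K, and Species Y only — synapomorphy for {Species F, Species H, Species K, Species Y}.
Most parsimonious ingroup topology: ((((Species H,Species F),Species K),Species Y),Species L).
Species K and Species F share a more recent common ancestor with each other than either does with Species Y, so Species Y is the least closely related of the three.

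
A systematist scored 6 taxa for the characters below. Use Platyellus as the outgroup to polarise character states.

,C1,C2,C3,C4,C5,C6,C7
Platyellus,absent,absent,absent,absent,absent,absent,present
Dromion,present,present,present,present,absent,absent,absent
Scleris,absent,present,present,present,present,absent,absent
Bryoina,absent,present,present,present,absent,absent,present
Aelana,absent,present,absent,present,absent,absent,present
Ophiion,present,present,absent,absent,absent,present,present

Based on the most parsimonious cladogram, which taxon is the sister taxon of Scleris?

Character polarity is set by the outgroup: the derived state is whichever differs from the outgroup's state, so for C7 the derived state is 'absent', and for the remaining characters it is 'present'.
C1 (state 'present') occurs in Dromion and Ophiion but conflicts with the nesting implied by the other characters — most parsimoniously interpreted as homoplasy.
All ingroup taxa share the derived state 'present' for C2; it defines the ingroup but does not resolve relationships within it.
C3: derived state 'present' in Bryoina, Dromion, and Scleris only — synapomorphy for {Bryoina, Dromion, Scleris}.
Only Aelana, Bryoina, Dromion, and Scleris show the derived state 'present' for C4, supporting them as a clade.
C5 (derived state 'present') is unique to Scleris (autapomorphy; uninformative for grouping).
C6 (derived state 'present') is unique to Ophiion (autapomorphy; uninformative for grouping).
C7: derived state 'absent' in Dromion and Scleris only — synapomorphy for {Dromion, Scleris}.
Most parsimonious ingroup topology: ((((Dromion,Scleris),Bryoina),Aelana),Ophiion).
Scleris and Dromion form a cherry on this tree, so they are sister taxa.

Dromion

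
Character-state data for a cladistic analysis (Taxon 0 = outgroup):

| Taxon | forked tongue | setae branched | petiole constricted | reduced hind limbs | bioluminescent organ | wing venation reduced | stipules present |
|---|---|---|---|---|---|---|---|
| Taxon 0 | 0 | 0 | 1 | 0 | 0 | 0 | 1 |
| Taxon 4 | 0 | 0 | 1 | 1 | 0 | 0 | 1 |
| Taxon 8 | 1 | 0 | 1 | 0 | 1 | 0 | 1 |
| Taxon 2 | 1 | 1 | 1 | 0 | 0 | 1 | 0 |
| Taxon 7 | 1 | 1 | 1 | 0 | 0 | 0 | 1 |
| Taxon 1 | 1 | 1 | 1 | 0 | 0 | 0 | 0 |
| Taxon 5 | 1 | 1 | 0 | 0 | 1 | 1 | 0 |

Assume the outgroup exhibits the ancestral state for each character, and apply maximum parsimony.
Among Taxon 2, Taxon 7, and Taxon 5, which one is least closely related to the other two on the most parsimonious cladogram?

Taxon 7

Character polarity is set by the outgroup: the derived state is whichever differs from the outgroup's state, so for petiole constricted, stipules present the derived state is '0', and for the remaining characters it is '1'.
forked tongue (derived state '1') is shared by Taxon 1, Taxon 2, Taxon 5, Taxon 7, and Taxon 8 — a synapomorphy uniting that clade.
setae branched (derived state '1') is shared by Taxon 1, Taxon 2, Taxon 5, and Taxon 7 — a synapomorphy uniting that clade.
petiole constricted: derived state '0' in Taxon 5 only — an autapomorphy, so it tells us nothing about relationships among taxa.
reduced hind limbs: derived state '1' in Taxon 4 only — an autapomorphy, so it tells us nothing about relationships among taxa.
bioluminescent organ groups Taxon 5 and Taxon 8, which is incompatible with the clades supported by the remaining characters; treating it as convergent (homoplasy) costs fewer steps than any alternative tree.
wing venation reduced: derived state '1' in Taxon 2 and Taxon 5 only — synapomorphy for {Taxon 2, Taxon 5}.
stipules present (derived state '0') is shared by Taxon 1, Taxon 2, and Taxon 5 — a synapomorphy uniting that clade.
Most parsimonious ingroup topology: (Taxon 4,(Taxon 8,(((Taxon 2,Taxon 5),Taxon 1),Taxon 7))).
Taxon 5 and Taxon 2 share a more recent common ancestor with each other than either does with Taxon 7, so Taxon 7 is the least closely related of the three.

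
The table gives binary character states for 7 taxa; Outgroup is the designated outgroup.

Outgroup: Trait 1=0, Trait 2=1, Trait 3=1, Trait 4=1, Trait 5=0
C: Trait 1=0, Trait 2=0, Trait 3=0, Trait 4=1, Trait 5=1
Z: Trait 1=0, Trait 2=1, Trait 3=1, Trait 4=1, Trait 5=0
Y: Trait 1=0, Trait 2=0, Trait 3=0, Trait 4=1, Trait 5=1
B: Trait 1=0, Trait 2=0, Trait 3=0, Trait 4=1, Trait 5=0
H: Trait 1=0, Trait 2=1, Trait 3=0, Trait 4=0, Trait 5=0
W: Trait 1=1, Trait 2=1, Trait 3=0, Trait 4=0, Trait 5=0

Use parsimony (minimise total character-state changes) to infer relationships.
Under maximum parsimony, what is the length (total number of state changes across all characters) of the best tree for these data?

5

Character polarity is set by the outgroup: the derived state is whichever differs from the outgroup's state, so for Trait 2, Trait 3, Trait 4 the derived state is '0', and for the remaining characters it is '1'.
Trait 1: derived state '1' in W only — an autapomorphy, so it tells us nothing about relationships among taxa.
Trait 2: derived state '0' in B, C, and Y only — synapomorphy for {B, C, Y}.
Trait 3: derived state '0' in B, C, H, W, and Y only — synapomorphy for {B, C, H, W, Y}.
Only H and W show the derived state '0' for Trait 4, supporting them as a clade.
Trait 5 (derived state '1') is shared by C and Y — a synapomorphy uniting that clade.
Most parsimonious ingroup topology: ((((C,Y),B),(H,W)),Z).
Changes per character on this tree: Trait 1: 1; Trait 2: 1; Trait 3: 1; Trait 4: 1; Trait 5: 1.
Total = 5.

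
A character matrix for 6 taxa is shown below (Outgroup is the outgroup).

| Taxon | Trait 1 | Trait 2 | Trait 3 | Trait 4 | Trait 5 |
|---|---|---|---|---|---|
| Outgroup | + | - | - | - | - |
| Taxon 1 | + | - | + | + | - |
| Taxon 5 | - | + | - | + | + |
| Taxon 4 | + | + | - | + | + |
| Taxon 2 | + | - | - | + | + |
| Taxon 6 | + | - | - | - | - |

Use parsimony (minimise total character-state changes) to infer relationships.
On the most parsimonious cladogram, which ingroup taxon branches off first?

Taxon 6

Character polarity is set by the outgroup: the derived state is whichever differs from the outgroup's state, so for Trait 1 the derived state is '-', and for the remaining characters it is '+'.
Trait 1: derived state '-' in Taxon 5 only — an autapomorphy, so it tells us nothing about relationships among taxa.
Trait 2 (derived state '+') is shared by Taxon 4 and Taxon 5 — a synapomorphy uniting that clade.
Trait 3: derived state '+' in Taxon 1 only — an autapomorphy, so it tells us nothing about relationships among taxa.
Only Taxon 1, Taxon 2, Taxon 4, and Taxon 5 show the derived state '+' for Trait 4, supporting them as a clade.
Trait 5 (derived state '+') is shared by Taxon 2, Taxon 4, and Taxon 5 — a synapomorphy uniting that clade.
Most parsimonious ingroup topology: ((Taxon 1,((Taxon 5,Taxon 4),Taxon 2)),Taxon 6).
Taxon 6 is sister to the clade containing all other ingroup taxa, so it is the earliest-diverging (most basal) ingroup lineage.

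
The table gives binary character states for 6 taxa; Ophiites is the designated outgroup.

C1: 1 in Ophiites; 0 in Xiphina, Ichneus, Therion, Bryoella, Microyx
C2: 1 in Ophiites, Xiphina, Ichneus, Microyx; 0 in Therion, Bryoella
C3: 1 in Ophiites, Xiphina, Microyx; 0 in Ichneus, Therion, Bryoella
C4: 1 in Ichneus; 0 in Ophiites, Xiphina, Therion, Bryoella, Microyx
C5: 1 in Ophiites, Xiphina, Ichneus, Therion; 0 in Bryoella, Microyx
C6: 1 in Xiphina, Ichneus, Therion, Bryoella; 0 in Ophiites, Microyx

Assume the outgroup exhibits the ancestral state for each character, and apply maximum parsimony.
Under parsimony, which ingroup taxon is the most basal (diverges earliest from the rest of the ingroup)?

Character polarity is set by the outgroup: the derived state is whichever differs from the outgroup's state, so for C1, C2, C3, C5 the derived state is '0', and for the remaining characters it is '1'.
C1 (derived state '0') is shared by all ingroup taxa — unites the whole ingroup.
Only Bryoella and Therion show the derived state '0' for C2, supporting them as a clade.
C3 (derived state '0') is shared by Bryoella, Ichneus, and Therion — a synapomorphy uniting that clade.
C4: derived state '1' in Ichneus only — an autapomorphy, so it tells us nothing about relationships among taxa.
C5 (state '0') occurs in Bryoella and Microyx but conflicts with the nesting implied by the other characters — most parsimoniously interpreted as homoplasy.
C6 (derived state '1') is shared by Bryoella, Ichneus, Therion, and Xiphina — a synapomorphy uniting that clade.
Most parsimonious ingroup topology: ((Xiphina,(Ichneus,(Therion,Bryoella))),Microyx).
Microyx is sister to the clade containing all other ingroup taxa, so it is the earliest-diverging (most basal) ingroup lineage.

Microyx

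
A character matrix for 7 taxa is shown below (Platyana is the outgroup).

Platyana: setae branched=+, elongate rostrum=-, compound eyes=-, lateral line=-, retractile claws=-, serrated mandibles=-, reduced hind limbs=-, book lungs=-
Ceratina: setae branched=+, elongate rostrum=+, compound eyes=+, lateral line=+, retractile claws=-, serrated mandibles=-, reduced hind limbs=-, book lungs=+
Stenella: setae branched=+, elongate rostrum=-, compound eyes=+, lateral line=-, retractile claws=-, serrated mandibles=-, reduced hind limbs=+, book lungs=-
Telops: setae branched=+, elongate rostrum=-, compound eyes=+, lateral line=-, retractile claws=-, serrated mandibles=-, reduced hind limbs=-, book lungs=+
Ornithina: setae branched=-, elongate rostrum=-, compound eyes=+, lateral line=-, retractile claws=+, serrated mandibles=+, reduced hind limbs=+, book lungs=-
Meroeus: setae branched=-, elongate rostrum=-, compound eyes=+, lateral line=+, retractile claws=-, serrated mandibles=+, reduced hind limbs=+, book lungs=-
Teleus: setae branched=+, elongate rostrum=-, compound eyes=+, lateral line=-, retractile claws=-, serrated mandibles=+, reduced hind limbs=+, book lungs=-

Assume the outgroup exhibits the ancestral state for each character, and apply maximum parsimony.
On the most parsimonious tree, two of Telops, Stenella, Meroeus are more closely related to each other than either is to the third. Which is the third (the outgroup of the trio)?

Character polarity is set by the outgroup: the derived state is whichever differs from the outgroup's state, so for setae branched the derived state is '-', and for the remaining characters it is '+'.
Only Meroeus and Ornithina show the derived state '-' for setae branched, supporting them as a clade.
elongate rostrum: derived state '+' in Ceratina only — an autapomorphy, so it tells us nothing about relationships among taxa.
All ingroup taxa share the derived state '+' for compound eyes; it defines the ingroup but does not resolve relationships within it.
lateral line (state '+') occurs in Ceratina and Meroeus but conflicts with the nesting implied by the other characters — most parsimoniously interpreted as homoplasy.
retractile claws: derived state '+' in Ornithina only — an autapomorphy, so it tells us nothing about relationships among taxa.
Only Meroeus, Ornithina, and Teleus show the derived state '+' for serrated mandibles, supporting them as a clade.
reduced hind limbs: derived state '+' in Meroeus, Ornithina, Stenella, and Teleus only — synapomorphy for {Meroeus, Ornithina, Stenella, Teleus}.
Only Ceratina and Telops show the derived state '+' for book lungs, supporting them as a clade.
Most parsimonious ingroup topology: ((Ceratina,Telops),(Stenella,((Ornithina,Meroeus),Teleus))).
Meroeus and Stenella share a more recent common ancestor with each other than either does with Telops, so Telops is the least closely related of the three.

Telops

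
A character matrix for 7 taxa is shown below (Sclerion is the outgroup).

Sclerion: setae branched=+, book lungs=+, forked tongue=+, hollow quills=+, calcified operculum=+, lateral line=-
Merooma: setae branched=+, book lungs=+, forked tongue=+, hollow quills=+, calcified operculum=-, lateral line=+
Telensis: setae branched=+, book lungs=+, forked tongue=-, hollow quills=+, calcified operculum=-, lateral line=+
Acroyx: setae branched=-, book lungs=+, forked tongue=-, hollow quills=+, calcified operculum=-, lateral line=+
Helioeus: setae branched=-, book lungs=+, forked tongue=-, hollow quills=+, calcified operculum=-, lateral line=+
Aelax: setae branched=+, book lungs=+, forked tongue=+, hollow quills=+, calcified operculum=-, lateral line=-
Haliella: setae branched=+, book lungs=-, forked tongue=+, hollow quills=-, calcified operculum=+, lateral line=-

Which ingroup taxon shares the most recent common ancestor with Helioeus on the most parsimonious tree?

Acroyx

Character polarity is set by the outgroup: the derived state is whichever differs from the outgroup's state, so for setae branched, book lungs, forked tongue, hollow quills, calcified operculum the derived state is '-', and for the remaining characters it is '+'.
Only Acroyx and Helioeus show the derived state '-' for setae branched, supporting them as a clade.
book lungs: derived state '-' in Haliella only — an autapomorphy, so it tells us nothing about relationships among taxa.
Only Acroyx, Helioeus, and Telensis show the derived state '-' for forked tongue, supporting them as a clade.
hollow quills: derived state '-' in Haliella only — an autapomorphy, so it tells us nothing about relationships among taxa.
calcified operculum (derived state '-') is shared by Acroyx, Aelax, Helioeus, Merooma, and Telensis — a synapomorphy uniting that clade.
Only Acroyx, Helioeus, Merooma, and Telensis show the derived state '+' for lateral line, supporting them as a clade.
Most parsimonious ingroup topology: (((Merooma,(Telensis,(Acroyx,Helioeus))),Aelax),Haliella).
Helioeus and Acroyx form a cherry on this tree, so they are sister taxa.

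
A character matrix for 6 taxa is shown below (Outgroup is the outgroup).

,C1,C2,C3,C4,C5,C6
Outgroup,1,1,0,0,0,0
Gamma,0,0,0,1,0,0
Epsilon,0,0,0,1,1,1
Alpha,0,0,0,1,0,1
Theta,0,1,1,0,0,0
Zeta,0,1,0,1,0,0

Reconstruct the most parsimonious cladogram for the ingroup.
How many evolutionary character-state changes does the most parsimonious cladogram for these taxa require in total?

Character polarity is set by the outgroup: the derived state is whichever differs from the outgroup's state, so for C1, C2 the derived state is '0', and for the remaining characters it is '1'.
C1 (derived state '0') is shared by all ingroup taxa — unites the whole ingroup.
C2 (derived state '0') is shared by Alpha, Epsilon, and Gamma — a synapomorphy uniting that clade.
C3 (derived state '1') is unique to Theta (autapomorphy; uninformative for grouping).
Only Alpha, Epsilon, Gamma, and Zeta show the derived state '1' for C4, supporting them as a clade.
C5: derived state '1' in Epsilon only — an autapomorphy, so it tells us nothing about relationships among taxa.
Only Alpha and Epsilon show the derived state '1' for C6, supporting them as a clade.
Most parsimonious ingroup topology: (((Gamma,(Epsilon,Alpha)),Zeta),Theta).
Changes per character on this tree: C1: 1; C2: 1; C3: 1; C4: 1; C5: 1; C6: 1.
Total = 6.

6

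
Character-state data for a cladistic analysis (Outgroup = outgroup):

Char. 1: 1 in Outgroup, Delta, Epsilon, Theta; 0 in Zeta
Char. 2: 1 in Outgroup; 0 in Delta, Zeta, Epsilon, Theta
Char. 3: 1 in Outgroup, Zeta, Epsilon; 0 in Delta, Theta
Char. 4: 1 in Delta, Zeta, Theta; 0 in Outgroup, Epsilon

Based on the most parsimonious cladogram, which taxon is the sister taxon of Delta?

Theta

Character polarity is set by the outgroup: the derived state is whichever differs from the outgroup's state, so for Char. 1, Char. 2, Char. 3 the derived state is '0', and for the remaining characters it is '1'.
Char. 1 (derived state '0') is unique to Zeta (autapomorphy; uninformative for grouping).
Char. 2 (derived state '0') is shared by all ingroup taxa — unites the whole ingroup.
Only Delta and Theta show the derived state '0' for Char. 3, supporting them as a clade.
Char. 4 (derived state '1') is shared by Delta, Theta, and Zeta — a synapomorphy uniting that clade.
Most parsimonious ingroup topology: (((Delta,Theta),Zeta),Epsilon).
Delta and Theta form a cherry on this tree, so they are sister taxa.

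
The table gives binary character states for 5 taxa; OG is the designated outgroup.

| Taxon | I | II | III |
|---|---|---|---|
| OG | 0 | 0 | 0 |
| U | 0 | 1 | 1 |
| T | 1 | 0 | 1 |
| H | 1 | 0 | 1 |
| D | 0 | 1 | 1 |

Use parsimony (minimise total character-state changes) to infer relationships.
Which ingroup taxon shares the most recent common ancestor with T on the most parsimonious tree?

H

The outgroup has state '0' for every character, so '1' is the derived state throughout.
Only H and T show the derived state '1' for I, supporting them as a clade.
Only D and U show the derived state '1' for II, supporting them as a clade.
All ingroup taxa share the derived state '1' for III; it defines the ingroup but does not resolve relationships within it.
Most parsimonious ingroup topology: ((H,T),(D,U)).
T and H form a cherry on this tree, so they are sister taxa.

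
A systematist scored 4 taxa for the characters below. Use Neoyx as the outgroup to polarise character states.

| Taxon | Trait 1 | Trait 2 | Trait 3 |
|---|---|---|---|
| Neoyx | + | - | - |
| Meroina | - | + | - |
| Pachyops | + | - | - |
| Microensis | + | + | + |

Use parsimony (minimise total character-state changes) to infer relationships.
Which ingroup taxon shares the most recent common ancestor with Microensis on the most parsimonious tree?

Character polarity is set by the outgroup: the derived state is whichever differs from the outgroup's state, so for Trait 1 the derived state is '-', and for the remaining characters it is '+'.
Trait 1 (derived state '-') is unique to Meroina (autapomorphy; uninformative for grouping).
Trait 2: derived state '+' in Meroina and Microensis only — synapomorphy for {Meroina, Microensis}.
Trait 3 (derived state '+') is unique to Microensis (autapomorphy; uninformative for grouping).
Most parsimonious ingroup topology: ((Meroina,Microensis),Pachyops).
Microensis and Meroina form a cherry on this tree, so they are sister taxa.

Meroina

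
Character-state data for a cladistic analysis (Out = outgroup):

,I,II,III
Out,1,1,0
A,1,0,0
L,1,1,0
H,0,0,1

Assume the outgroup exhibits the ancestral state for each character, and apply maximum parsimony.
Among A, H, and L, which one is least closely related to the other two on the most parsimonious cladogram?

L

Character polarity is set by the outgroup: the derived state is whichever differs from the outgroup's state, so for I, II the derived state is '0', and for the remaining characters it is '1'.
I (derived state '0') is unique to H (autapomorphy; uninformative for grouping).
Only A and H show the derived state '0' for II, supporting them as a clade.
III (derived state '1') is unique to H (autapomorphy; uninformative for grouping).
Most parsimonious ingroup topology: ((A,H),L).
H and A share a more recent common ancestor with each other than either does with L, so L is the least closely related of the three.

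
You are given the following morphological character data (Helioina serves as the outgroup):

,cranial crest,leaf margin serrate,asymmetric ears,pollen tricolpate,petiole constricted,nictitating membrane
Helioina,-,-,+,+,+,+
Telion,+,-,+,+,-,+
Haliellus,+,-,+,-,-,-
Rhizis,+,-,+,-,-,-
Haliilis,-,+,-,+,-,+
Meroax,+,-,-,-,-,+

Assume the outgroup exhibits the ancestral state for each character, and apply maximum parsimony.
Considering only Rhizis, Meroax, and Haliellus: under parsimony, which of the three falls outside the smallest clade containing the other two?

Meroax

Character polarity is set by the outgroup: the derived state is whichever differs from the outgroup's state, so for asymmetric ears, pollen tricolpate, petiole constricted, nictitating membrane the derived state is '-', and for the remaining characters it is '+'.
cranial crest: derived state '+' in Haliellus, Meroax, Rhizis, and Telion only — synapomorphy for {Haliellus, Meroax, Rhizis, Telion}.
leaf margin serrate (derived state '+') is unique to Haliilis (autapomorphy; uninformative for grouping).
asymmetric ears (state '-') occurs in Haliilis and Meroax but conflicts with the nesting implied by the other characters — most parsimoniously interpreted as homoplasy.
pollen tricolpate: derived state '-' in Haliellus, Meroax, and Rhizis only — synapomorphy for {Haliellus, Meroax, Rhizis}.
petiole constricted (derived state '-') is shared by all ingroup taxa — unites the whole ingroup.
Only Haliellus and Rhizis show the derived state '-' for nictitating membrane, supporting them as a clade.
Most parsimonious ingroup topology: ((Telion,((Haliellus,Rhizis),Meroax)),Haliilis).
Haliellus and Rhizis share a more recent common ancestor with each other than either does with Meroax, so Meroax is the least closely related of the three.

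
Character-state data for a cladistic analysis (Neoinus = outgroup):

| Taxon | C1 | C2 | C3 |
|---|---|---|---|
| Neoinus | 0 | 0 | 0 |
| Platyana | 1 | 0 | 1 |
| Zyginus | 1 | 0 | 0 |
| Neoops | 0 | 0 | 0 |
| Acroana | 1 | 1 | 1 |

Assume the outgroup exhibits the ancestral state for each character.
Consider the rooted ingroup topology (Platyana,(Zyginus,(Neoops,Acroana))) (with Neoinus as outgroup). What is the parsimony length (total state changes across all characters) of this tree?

Map each character onto (Platyana,(Zyginus,(Neoops,Acroana))) (rooted by Neoinus) and count the minimum state changes it requires (Fitch parsimony):
C1: 2; C2: 1; C3: 2.
Total tree length = 5.

5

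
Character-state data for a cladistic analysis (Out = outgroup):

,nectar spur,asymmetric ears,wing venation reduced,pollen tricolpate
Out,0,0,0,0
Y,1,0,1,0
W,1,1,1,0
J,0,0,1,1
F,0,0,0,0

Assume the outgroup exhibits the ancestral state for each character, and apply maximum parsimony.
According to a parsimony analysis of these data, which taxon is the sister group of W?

The outgroup has state '0' for every character, so '1' is the derived state throughout.
nectar spur: derived state '1' in W and Y only — synapomorphy for {W, Y}.
asymmetric ears (derived state '1') is unique to W (autapomorphy; uninformative for grouping).
wing venation reduced (derived state '1') is shared by J, W, and Y — a synapomorphy uniting that clade.
pollen tricolpate: derived state '1' in J only — an autapomorphy, so it tells us nothing about relationships among taxa.
Most parsimonious ingroup topology: (((Y,W),J),F).
W and Y form a cherry on this tree, so they are sister taxa.

Y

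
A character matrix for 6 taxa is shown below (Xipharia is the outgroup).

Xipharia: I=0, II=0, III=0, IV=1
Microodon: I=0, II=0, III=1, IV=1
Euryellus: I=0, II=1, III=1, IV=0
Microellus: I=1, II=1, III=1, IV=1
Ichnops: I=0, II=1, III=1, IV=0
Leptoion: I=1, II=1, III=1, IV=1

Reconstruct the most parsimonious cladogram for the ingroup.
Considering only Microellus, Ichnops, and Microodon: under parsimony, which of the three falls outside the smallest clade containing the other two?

Microodon

Character polarity is set by the outgroup: the derived state is whichever differs from the outgroup's state, so for IV the derived state is '0', and for the remaining characters it is '1'.
I (derived state '1') is shared by Leptoion and Microellus — a synapomorphy uniting that clade.
II (derived state '1') is shared by Euryellus, Ichnops, Leptoion, and Microellus — a synapomorphy uniting that clade.
All ingroup taxa share the derived state '1' for III; it defines the ingroup but does not resolve relationships within it.
IV (derived state '0') is shared by Euryellus and Ichnops — a synapomorphy uniting that clade.
Most parsimonious ingroup topology: (Microodon,((Euryellus,Ichnops),(Microellus,Leptoion))).
Microellus and Ichnops share a more recent common ancestor with each other than either does with Microodon, so Microodon is the least closely related of the three.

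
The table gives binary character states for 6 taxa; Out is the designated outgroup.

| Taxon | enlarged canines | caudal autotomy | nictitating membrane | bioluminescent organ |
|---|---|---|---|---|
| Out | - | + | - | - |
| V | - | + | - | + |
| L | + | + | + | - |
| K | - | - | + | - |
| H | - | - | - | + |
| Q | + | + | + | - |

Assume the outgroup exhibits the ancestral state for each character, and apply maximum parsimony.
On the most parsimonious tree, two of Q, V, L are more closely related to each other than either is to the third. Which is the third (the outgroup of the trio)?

Character polarity is set by the outgroup: the derived state is whichever differs from the outgroup's state, so for caudal autotomy the derived state is '-', and for the remaining characters it is '+'.
Only L and Q show the derived state '+' for enlarged canines, supporting them as a clade.
caudal autotomy (state '-') occurs in H and K but conflicts with the nesting implied by the other characters — most parsimoniously interpreted as homoplasy.
nictitating membrane: derived state '+' in K, L, and Q only — synapomorphy for {K, L, Q}.
bioluminescent organ: derived state '+' in H and V only — synapomorphy for {H, V}.
Most parsimonious ingroup topology: ((V,H),((L,Q),K)).
Q and L share a more recent common ancestor with each other than either does with V, so V is the least closely related of the three.

V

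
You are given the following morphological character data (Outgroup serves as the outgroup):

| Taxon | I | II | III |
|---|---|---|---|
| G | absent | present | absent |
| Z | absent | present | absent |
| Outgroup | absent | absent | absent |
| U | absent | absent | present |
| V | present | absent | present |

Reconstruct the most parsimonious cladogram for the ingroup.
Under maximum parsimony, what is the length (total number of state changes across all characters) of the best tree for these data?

3

The outgroup has state 'absent' for every character, so 'present' is the derived state throughout.
I (derived state 'present') is unique to V (autapomorphy; uninformative for grouping).
II (derived state 'present') is shared by G and Z — a synapomorphy uniting that clade.
III: derived state 'present' in U and V only — synapomorphy for {U, V}.
Most parsimonious ingroup topology: ((Z,G),(V,U)).
Changes per character on this tree: I: 1; II: 1; III: 1.
Total = 3.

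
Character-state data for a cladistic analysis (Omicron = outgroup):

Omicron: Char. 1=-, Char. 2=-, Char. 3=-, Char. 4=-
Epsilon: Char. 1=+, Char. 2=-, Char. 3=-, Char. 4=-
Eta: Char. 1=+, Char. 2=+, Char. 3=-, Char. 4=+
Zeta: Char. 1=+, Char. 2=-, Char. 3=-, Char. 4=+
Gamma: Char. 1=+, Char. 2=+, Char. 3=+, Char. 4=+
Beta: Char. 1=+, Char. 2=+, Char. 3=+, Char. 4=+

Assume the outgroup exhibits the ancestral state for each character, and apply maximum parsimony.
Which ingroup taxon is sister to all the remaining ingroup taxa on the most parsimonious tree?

The outgroup has state '-' for every character, so '+' is the derived state throughout.
Char. 1 (derived state '+') is shared by all ingroup taxa — unites the whole ingroup.
Char. 2 (derived state '+') is shared by Beta, Eta, and Gamma — a synapomorphy uniting that clade.
Char. 3: derived state '+' in Beta and Gamma only — synapomorphy for {Beta, Gamma}.
Char. 4: derived state '+' in Beta, Eta, Gamma, and Zeta only — synapomorphy for {Beta, Eta, Gamma, Zeta}.
Most parsimonious ingroup topology: (Epsilon,((Eta,(Gamma,Beta)),Zeta)).
Epsilon is sister to the clade containing all other ingroup taxa, so it is the earliest-diverging (most basal) ingroup lineage.

Epsilon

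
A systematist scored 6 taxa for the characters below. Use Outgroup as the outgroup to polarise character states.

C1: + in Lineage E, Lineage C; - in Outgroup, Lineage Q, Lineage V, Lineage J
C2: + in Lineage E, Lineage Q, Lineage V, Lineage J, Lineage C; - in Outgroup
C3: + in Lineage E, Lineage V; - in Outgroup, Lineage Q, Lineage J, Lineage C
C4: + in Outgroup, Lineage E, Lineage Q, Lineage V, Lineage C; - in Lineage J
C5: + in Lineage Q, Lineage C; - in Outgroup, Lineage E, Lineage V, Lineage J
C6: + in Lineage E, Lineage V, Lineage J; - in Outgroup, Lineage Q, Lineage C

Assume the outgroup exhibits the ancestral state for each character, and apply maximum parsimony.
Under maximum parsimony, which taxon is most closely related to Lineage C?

Character polarity is set by the outgroup: the derived state is whichever differs from the outgroup's state, so for C4 the derived state is '-', and for the remaining characters it is '+'.
C1 groups Lineage C and Lineage E, which is incompatible with the clades supported by the remaining characters; treating it as convergent (homoplasy) costs fewer steps than any alternative tree.
C2 (derived state '+') is shared by all ingroup taxa — unites the whole ingroup.
C3 (derived state '+') is shared by Lineage E and Lineage V — a synapomorphy uniting that clade.
C4: derived state '-' in Lineage J only — an autapomorphy, so it tells us nothing about relationships among taxa.
Only Lineage C and Lineage Q show the derived state '+' for C5, supporting them as a clade.
C6 (derived state '+') is shared by Lineage E, Lineage J, and Lineage V — a synapomorphy uniting that clade.
Most parsimonious ingroup topology: (((Lineage E,Lineage V),Lineage J),(Lineage Q,Lineage C)).
Lineage C and Lineage Q form a cherry on this tree, so they are sister taxa.

Lineage Q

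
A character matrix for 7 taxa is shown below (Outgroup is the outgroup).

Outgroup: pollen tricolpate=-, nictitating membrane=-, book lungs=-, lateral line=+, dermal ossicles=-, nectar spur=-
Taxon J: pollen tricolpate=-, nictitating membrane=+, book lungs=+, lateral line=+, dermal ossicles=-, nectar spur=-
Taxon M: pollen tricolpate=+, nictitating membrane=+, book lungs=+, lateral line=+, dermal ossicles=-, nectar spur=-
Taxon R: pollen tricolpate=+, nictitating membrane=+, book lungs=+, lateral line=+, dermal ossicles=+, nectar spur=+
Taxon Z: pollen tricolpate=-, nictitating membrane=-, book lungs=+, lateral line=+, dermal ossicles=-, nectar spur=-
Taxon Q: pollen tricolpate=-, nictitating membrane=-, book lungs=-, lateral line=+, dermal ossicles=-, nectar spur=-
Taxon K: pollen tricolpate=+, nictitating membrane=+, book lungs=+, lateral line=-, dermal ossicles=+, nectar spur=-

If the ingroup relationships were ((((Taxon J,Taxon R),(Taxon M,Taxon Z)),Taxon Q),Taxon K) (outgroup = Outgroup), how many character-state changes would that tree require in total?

Map each character onto ((((Taxon J,Taxon R),(Taxon M,Taxon Z)),Taxon Q),Taxon K) (rooted by Outgroup) and count the minimum state changes it requires (Fitch parsimony):
pollen tricolpate: 3; nictitating membrane: 3; book lungs: 2; lateral line: 1; dermal ossicles: 2; nectar spur: 1.
Total tree length = 12.

12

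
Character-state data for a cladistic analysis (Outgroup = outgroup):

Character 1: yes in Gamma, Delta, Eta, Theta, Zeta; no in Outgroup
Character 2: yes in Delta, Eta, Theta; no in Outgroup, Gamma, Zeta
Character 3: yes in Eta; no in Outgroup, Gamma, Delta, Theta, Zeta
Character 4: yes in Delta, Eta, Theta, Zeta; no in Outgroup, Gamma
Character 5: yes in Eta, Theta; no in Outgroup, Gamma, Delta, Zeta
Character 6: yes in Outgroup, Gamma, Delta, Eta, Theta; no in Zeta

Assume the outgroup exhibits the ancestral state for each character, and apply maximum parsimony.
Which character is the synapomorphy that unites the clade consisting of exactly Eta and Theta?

Character 5

Character polarity is set by the outgroup: the derived state is whichever differs from the outgroup's state, so for Character 6 the derived state is 'no', and for the remaining characters it is 'yes'.
Character 1 (derived state 'yes') is shared by all ingroup taxa — unites the whole ingroup.
Character 2: derived state 'yes' in Delta, Eta, and Theta only — synapomorphy for {Delta, Eta, Theta}.
Character 3: derived state 'yes' in Eta only — an autapomorphy, so it tells us nothing about relationships among taxa.
Character 4: derived state 'yes' in Delta, Eta, Theta, and Zeta only — synapomorphy for {Delta, Eta, Theta, Zeta}.
Character 5 (derived state 'yes') is shared by Eta and Theta — a synapomorphy uniting that clade.
Character 6 (derived state 'no') is unique to Zeta (autapomorphy; uninformative for grouping).
Most parsimonious ingroup topology: (Gamma,((Delta,(Eta,Theta)),Zeta)).
The clade {Eta, Theta} is supported by Character 5: its derived state 'yes' occurs in exactly those taxa and in no other taxon (including the outgroup).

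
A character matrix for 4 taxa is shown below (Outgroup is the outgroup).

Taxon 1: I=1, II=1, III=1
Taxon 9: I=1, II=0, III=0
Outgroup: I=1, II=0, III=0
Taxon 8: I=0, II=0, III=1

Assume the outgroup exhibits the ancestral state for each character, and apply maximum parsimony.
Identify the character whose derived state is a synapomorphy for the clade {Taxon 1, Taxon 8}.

Character polarity is set by the outgroup: the derived state is whichever differs from the outgroup's state, so for I the derived state is '0', and for the remaining characters it is '1'.
I (derived state '0') is unique to Taxon 8 (autapomorphy; uninformative for grouping).
II: derived state '1' in Taxon 1 only — an autapomorphy, so it tells us nothing about relationships among taxa.
Only Taxon 1 and Taxon 8 show the derived state '1' for III, supporting them as a clade.
Most parsimonious ingroup topology: ((Taxon 1,Taxon 8),Taxon 9).
The clade {Taxon 1, Taxon 8} is supported by III: its derived state '1' occurs in exactly those taxa and in no other taxon (including the outgroup).

III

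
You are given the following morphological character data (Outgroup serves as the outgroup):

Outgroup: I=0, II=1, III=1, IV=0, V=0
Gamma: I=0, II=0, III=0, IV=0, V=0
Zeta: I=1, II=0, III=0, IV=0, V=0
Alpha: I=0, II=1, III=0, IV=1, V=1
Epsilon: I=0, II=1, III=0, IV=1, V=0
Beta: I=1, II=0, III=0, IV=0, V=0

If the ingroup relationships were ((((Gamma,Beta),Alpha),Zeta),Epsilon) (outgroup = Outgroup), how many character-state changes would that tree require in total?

Map each character onto ((((Gamma,Beta),Alpha),Zeta),Epsilon) (rooted by Outgroup) and count the minimum state changes it requires (Fitch parsimony):
I: 2; II: 2; III: 1; IV: 2; V: 1.
Total tree length = 8.

8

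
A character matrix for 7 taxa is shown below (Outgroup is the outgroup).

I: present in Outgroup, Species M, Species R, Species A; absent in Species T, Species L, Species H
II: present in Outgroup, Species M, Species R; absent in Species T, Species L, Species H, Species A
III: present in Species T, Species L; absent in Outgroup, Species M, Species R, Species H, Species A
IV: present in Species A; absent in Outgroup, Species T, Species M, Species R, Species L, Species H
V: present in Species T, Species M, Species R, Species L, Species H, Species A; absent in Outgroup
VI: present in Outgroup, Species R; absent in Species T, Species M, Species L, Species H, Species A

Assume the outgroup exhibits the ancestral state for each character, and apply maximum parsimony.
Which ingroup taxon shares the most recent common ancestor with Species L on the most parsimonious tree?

Character polarity is set by the outgroup: the derived state is whichever differs from the outgroup's state, so for I, II, VI the derived state is 'absent', and for the remaining characters it is 'present'.
Only Species H, Species L, and Species T show the derived state 'absent' for I, supporting them as a clade.
II (derived state 'absent') is shared by Species A, Species H, Species L, and Species T — a synapomorphy uniting that clade.
III: derived state 'present' in Species L and Species T only — synapomorphy for {Species L, Species T}.
IV: derived state 'present' in Species A only — an autapomorphy, so it tells us nothing about relationships among taxa.
All ingroup taxa share the derived state 'present' for V; it defines the ingroup but does not resolve relationships within it.
VI: derived state 'absent' in Species A, Species H, Species L, Species M, and Species T only — synapomorphy for {Species A, Species H, Species L, Species M, Species T}.
Most parsimonious ingroup topology: (((((Species T,Species L),Species H),Species A),Species M),Species R).
Species L and Species T form a cherry on this tree, so they are sister taxa.

Species T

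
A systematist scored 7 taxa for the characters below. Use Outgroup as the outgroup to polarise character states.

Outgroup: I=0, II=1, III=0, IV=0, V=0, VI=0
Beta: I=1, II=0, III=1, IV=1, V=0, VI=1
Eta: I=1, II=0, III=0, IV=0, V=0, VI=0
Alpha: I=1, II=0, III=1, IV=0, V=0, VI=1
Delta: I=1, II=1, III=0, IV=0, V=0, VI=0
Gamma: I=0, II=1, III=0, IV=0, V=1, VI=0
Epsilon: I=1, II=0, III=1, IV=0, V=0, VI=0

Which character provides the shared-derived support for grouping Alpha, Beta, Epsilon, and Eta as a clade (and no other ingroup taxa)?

Character polarity is set by the outgroup: the derived state is whichever differs from the outgroup's state, so for II the derived state is '0', and for the remaining characters it is '1'.
Only Alpha, Beta, Delta, Epsilon, and Eta show the derived state '1' for I, supporting them as a clade.
II (derived state '0') is shared by Alpha, Beta, Epsilon, and Eta — a synapomorphy uniting that clade.
III (derived state '1') is shared by Alpha, Beta, and Epsilon — a synapomorphy uniting that clade.
IV (derived state '1') is unique to Beta (autapomorphy; uninformative for grouping).
V: derived state '1' in Gamma only — an autapomorphy, so it tells us nothing about relationships among taxa.
VI: derived state '1' in Alpha and Beta only — synapomorphy for {Alpha, Beta}.
Most parsimonious ingroup topology: (((((Beta,Alpha),Epsilon),Eta),Delta),Gamma).
The clade {Alpha, Beta, Epsilon, Eta} is supported by II: its derived state '0' occurs in exactly those taxa and in no other taxon (including the outgroup).

II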